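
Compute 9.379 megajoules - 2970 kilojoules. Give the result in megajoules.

6.409 megajoules

In megajoules:
  9.379 megajoules → 9.379
  2970 kilojoules = 2970 × 10^-3 megajoules = 2.97
Difference: 9.379 - 2.97 = 6.409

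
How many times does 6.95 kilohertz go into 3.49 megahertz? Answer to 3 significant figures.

(3.49e6) / (6.95e3) = 0.5022e3

502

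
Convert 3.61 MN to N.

mega = 1e6, (no prefix) = 1e0; factor is 1e6.
3.61 × 1e6 = 3610000

3610000 N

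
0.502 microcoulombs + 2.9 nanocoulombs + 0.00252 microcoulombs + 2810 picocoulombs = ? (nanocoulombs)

In nanocoulombs:
  0.502 microcoulombs = 0.502 × 10^3 nanocoulombs = 502
  2.9 nanocoulombs → 2.9
  0.00252 microcoulombs = 0.00252 × 10^3 nanocoulombs = 2.52
  2810 picocoulombs = 2810 × 10^-3 nanocoulombs = 2.81
Sum: 502 + 2.9 + 2.52 + 2.81 = 510.23

510.23 nanocoulombs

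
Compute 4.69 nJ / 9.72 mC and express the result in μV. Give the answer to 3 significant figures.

(4.69e-9) / (9.72e-3) = 0.48251e-6 V

0.483 μV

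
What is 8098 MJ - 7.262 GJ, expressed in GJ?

In GJ:
  8098 MJ = 8098 × 10⁻³ GJ = 8.098
  7.262 GJ → 7.262
Difference: 8.098 - 7.262 = 0.836

0.836 GJ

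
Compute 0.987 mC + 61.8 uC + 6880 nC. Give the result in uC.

In uC:
  0.987 mC = 0.987 × 10^3 uC = 987
  61.8 uC → 61.8
  6880 nC = 6880 × 10^-3 uC = 6.88
Sum: 987 + 61.8 + 6.88 = 1055.68

1055.68 uC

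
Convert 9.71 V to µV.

(no prefix) = 1e0, micro = 1e-6; factor is 1e6.
9.71 × 1e6 = 9710000

9710000 µV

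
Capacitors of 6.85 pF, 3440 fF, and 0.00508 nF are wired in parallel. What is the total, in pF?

15.37 pF

In pF:
  6.85 pF → 6.85
  3440 fF = 3440e-3 pF = 3.44
  0.00508 nF = 0.00508e3 pF = 5.08
Sum: 6.85 + 3.44 + 5.08 = 15.37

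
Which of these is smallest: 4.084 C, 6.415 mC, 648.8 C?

6.415 mC

4.084 C = 4.084 C
6.415 mC = 0.006415 C
648.8 C = 648.8 C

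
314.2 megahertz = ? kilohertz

314200 kilohertz

mega = 1e6, kilo = 1e3; factor is 1e3.
314.2 × 1e3 = 314200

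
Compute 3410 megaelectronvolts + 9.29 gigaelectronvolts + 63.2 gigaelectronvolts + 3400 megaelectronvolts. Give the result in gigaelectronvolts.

In gigaelectronvolts:
  3410 megaelectronvolts = 3410 × 10^-3 gigaelectronvolts = 3.41
  9.29 gigaelectronvolts → 9.29
  63.2 gigaelectronvolts → 63.2
  3400 megaelectronvolts = 3400 × 10^-3 gigaelectronvolts = 3.4
Sum: 3.41 + 9.29 + 63.2 + 3.4 = 79.3

79.3 gigaelectronvolts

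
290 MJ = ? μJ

mega = 1e6, micro = 1e-6; factor is 1e12.
290 × 1e12 = 290000000000000

290000000000000 μJ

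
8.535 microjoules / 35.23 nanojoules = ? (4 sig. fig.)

242.3

(8.535 × 10⁻⁶) / (35.23 × 10⁻⁹) = 0.24227 × 10³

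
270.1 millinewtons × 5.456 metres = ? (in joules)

1.4736656 joules

270.1 × 10⁻³ × 5.456 = 1473.6656 × 10⁻³ J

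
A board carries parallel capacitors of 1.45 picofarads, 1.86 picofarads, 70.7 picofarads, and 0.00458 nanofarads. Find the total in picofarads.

78.59 picofarads

In picofarads:
  1.45 picofarads → 1.45
  1.86 picofarads → 1.86
  70.7 picofarads → 70.7
  0.00458 nanofarads = 0.00458e3 picofarads = 4.58
Sum: 1.45 + 1.86 + 70.7 + 4.58 = 78.59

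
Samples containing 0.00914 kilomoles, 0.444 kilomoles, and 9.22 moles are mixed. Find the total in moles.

In moles:
  0.00914 kilomoles = 0.00914e3 moles = 9.14
  0.444 kilomoles = 0.444e3 moles = 444
  9.22 moles → 9.22
Sum: 9.14 + 444 + 9.22 = 462.36

462.36 moles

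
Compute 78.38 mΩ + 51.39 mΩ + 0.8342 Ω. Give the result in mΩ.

In mΩ:
  78.38 mΩ → 78.38
  51.39 mΩ → 51.39
  0.8342 Ω = 0.8342e3 mΩ = 834.2
Sum: 78.38 + 51.39 + 834.2 = 963.97

963.97 mΩ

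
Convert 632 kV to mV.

632000000 mV

kilo = 1e3, milli = 1e-3; factor is 1e6.
632 × 1e6 = 632000000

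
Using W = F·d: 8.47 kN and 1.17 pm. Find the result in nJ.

9.9099 nJ

8.47e3 × 1.17e-12 = 9.9099e-9 J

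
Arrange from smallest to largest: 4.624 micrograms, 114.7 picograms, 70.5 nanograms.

114.7 picograms < 70.5 nanograms < 4.624 micrograms

4.624 micrograms = 0.000004624 grams
114.7 picograms = 0.0000000001147 grams
70.5 nanograms = 0.0000000705 grams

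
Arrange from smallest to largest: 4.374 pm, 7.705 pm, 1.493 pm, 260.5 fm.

260.5 fm < 1.493 pm < 4.374 pm < 7.705 pm

4.374 pm = 0.000000000004374 m
7.705 pm = 0.000000000007705 m
1.493 pm = 0.000000000001493 m
260.5 fm = 0.0000000000002605 m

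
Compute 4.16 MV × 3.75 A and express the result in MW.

15.6 MW

4.16 × 10⁶ × 3.75 = 15.6 × 10⁶ W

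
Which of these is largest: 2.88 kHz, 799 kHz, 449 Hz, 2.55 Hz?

2.88 kHz = 2880 Hz
799 kHz = 799000 Hz
449 Hz = 449 Hz
2.55 Hz = 2.55 Hz

799 kHz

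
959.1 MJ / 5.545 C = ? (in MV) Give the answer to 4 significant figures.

(959.1 × 10^6) / (5.545) = 172.967 × 10^6 V

173.0 MV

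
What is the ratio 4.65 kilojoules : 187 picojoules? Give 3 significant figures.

24900000000000

(4.65 × 10^3) / (187 × 10^-12) = 0.02487 × 10^15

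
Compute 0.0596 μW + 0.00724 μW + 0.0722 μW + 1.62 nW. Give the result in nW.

140.66 nW

In nW:
  0.0596 μW = 0.0596e3 nW = 59.6
  0.00724 μW = 0.00724e3 nW = 7.24
  0.0722 μW = 0.0722e3 nW = 72.2
  1.62 nW → 1.62
Sum: 59.6 + 7.24 + 72.2 + 1.62 = 140.66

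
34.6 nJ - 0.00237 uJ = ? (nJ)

In nJ:
  34.6 nJ → 34.6
  0.00237 uJ = 0.00237 × 10^3 nJ = 2.37
Difference: 34.6 - 2.37 = 32.23

32.23 nJ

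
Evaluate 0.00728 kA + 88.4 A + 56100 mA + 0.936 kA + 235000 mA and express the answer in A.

1322.78 A

In A:
  0.00728 kA = 0.00728 × 10³ A = 7.28
  88.4 A → 88.4
  56100 mA = 56100 × 10⁻³ A = 56.1
  0.936 kA = 0.936 × 10³ A = 936
  235000 mA = 235000 × 10⁻³ A = 235
Sum: 7.28 + 88.4 + 56.1 + 936 + 235 = 1322.78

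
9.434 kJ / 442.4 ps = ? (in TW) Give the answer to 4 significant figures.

21.32 TW

(9.434 × 10³) / (442.4 × 10⁻¹²) = 0.0213246 × 10¹⁵ W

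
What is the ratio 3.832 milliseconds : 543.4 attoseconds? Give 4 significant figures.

(3.832e-3) / (543.4e-18) = 0.0070519e15

7052000000000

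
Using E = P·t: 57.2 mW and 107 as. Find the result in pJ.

0.0000061204 pJ

57.2 × 10⁻³ × 107 × 10⁻¹⁸ = 6120.4 × 10⁻²¹ J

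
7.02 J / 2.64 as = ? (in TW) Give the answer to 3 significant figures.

2660000 TW

(7.02) / (2.64 × 10^-18) = 2.6591 × 10^18 W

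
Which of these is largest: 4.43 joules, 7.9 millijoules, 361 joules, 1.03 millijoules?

361 joules

4.43 joules = 4.43 joules
7.9 millijoules = 0.0079 joules
361 joules = 361 joules
1.03 millijoules = 0.00103 joules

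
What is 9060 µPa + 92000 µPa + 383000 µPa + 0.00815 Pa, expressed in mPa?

In mPa:
  9060 µPa = 9060e-3 mPa = 9.06
  92000 µPa = 92000e-3 mPa = 92
  383000 µPa = 383000e-3 mPa = 383
  0.00815 Pa = 0.00815e3 mPa = 8.15
Sum: 9.06 + 92 + 383 + 8.15 = 492.21

492.21 mPa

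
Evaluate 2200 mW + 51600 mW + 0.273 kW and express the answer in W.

326.8 W

In W:
  2200 mW = 2200 × 10⁻³ W = 2.2
  51600 mW = 51600 × 10⁻³ W = 51.6
  0.273 kW = 0.273 × 10³ W = 273
Sum: 2.2 + 51.6 + 273 = 326.8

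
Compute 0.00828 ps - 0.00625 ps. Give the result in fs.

In fs:
  0.00828 ps = 0.00828e3 fs = 8.28
  0.00625 ps = 0.00625e3 fs = 6.25
Difference: 8.28 - 6.25 = 2.03

2.03 fs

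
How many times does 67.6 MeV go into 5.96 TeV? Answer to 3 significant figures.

88200

(5.96 × 10^12) / (67.6 × 10^6) = 0.08817 × 10^6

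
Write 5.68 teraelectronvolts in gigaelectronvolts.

tera = 1e12, giga = 1e9; factor is 1e3.
5.68 × 1e3 = 5680

5680 gigaelectronvolts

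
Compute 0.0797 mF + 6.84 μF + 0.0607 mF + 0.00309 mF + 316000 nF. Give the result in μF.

In μF:
  0.0797 mF = 0.0797 × 10^3 μF = 79.7
  6.84 μF → 6.84
  0.0607 mF = 0.0607 × 10^3 μF = 60.7
  0.00309 mF = 0.00309 × 10^3 μF = 3.09
  316000 nF = 316000 × 10^-3 μF = 316
Sum: 79.7 + 6.84 + 60.7 + 3.09 + 316 = 466.33

466.33 μF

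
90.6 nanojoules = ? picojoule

nano = 10⁻⁹, pico = 10⁻¹²; factor is 10³.
90.6 × 10³ = 90600

90600 picojoules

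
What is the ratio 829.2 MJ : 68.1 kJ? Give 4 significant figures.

12180

(829.2 × 10⁶) / (68.1 × 10³) = 12.176 × 10³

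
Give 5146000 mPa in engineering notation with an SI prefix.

5.146 kPa

= 5.146 × 10³ Pa; 10³ is kilo.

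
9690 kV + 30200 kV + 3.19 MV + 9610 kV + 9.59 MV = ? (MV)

In MV:
  9690 kV = 9690e-3 MV = 9.69
  30200 kV = 30200e-3 MV = 30.2
  3.19 MV → 3.19
  9610 kV = 9610e-3 MV = 9.61
  9.59 MV → 9.59
Sum: 9.69 + 30.2 + 3.19 + 9.61 + 9.59 = 62.28

62.28 MV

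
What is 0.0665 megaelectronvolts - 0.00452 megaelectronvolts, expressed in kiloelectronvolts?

In kiloelectronvolts:
  0.0665 megaelectronvolts = 0.0665 × 10³ kiloelectronvolts = 66.5
  0.00452 megaelectronvolts = 0.00452 × 10³ kiloelectronvolts = 4.52
Difference: 66.5 - 4.52 = 61.98

61.98 kiloelectronvolts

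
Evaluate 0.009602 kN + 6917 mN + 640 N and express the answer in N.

656.519 N

In N:
  0.009602 kN = 0.009602e3 N = 9.602
  6917 mN = 6917e-3 N = 6.917
  640 N → 640
Sum: 9.602 + 6.917 + 640 = 656.519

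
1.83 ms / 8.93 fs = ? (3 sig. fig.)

205000000000

(1.83e-3) / (8.93e-15) = 0.2049e12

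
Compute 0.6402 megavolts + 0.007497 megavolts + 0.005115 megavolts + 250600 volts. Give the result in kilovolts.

903.412 kilovolts

In kilovolts:
  0.6402 megavolts = 0.6402e3 kilovolts = 640.2
  0.007497 megavolts = 0.007497e3 kilovolts = 7.497
  0.005115 megavolts = 0.005115e3 kilovolts = 5.115
  250600 volts = 250600e-3 kilovolts = 250.6
Sum: 640.2 + 7.497 + 5.115 + 250.6 = 903.412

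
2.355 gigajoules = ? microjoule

2355000000000000 microjoules

giga = 10^9, micro = 10^-6; factor is 10^15.
2.355 × 10^15 = 2355000000000000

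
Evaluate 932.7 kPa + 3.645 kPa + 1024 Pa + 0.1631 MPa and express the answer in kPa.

In kPa:
  932.7 kPa → 932.7
  3.645 kPa → 3.645
  1024 Pa = 1024 × 10⁻³ kPa = 1.024
  0.1631 MPa = 0.1631 × 10³ kPa = 163.1
Sum: 932.7 + 3.645 + 1.024 + 163.1 = 1100.469

1100.469 kPa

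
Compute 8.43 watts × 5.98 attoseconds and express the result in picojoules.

8.43 × 5.98 × 10^-18 = 50.4114 × 10^-18 J

0.0000504114 picojoules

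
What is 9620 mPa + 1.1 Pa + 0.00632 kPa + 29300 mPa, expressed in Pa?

46.34 Pa

In Pa:
  9620 mPa = 9620 × 10^-3 Pa = 9.62
  1.1 Pa → 1.1
  0.00632 kPa = 0.00632 × 10^3 Pa = 6.32
  29300 mPa = 29300 × 10^-3 Pa = 29.3
Sum: 9.62 + 1.1 + 6.32 + 29.3 = 46.34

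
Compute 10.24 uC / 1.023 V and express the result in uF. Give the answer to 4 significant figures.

(10.24 × 10⁻⁶) / (1.023) = 10.0098 × 10⁻⁶ F

10.01 uF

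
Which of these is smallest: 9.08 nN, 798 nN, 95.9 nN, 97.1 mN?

9.08 nN = 0.00000000908 N
798 nN = 0.000000798 N
95.9 nN = 0.0000000959 N
97.1 mN = 0.0971 N

9.08 nN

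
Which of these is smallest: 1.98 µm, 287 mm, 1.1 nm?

1.1 nm

1.98 µm = 0.00000198 m
287 mm = 0.287 m
1.1 nm = 0.0000000011 m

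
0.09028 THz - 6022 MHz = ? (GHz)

In GHz:
  0.09028 THz = 0.09028 × 10^3 GHz = 90.28
  6022 MHz = 6022 × 10^-3 GHz = 6.022
Difference: 90.28 - 6.022 = 84.258

84.258 GHz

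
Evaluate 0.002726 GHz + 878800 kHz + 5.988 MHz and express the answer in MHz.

In MHz:
  0.002726 GHz = 0.002726 × 10³ MHz = 2.726
  878800 kHz = 878800 × 10⁻³ MHz = 878.8
  5.988 MHz → 5.988
Sum: 2.726 + 878.8 + 5.988 = 887.514

887.514 MHz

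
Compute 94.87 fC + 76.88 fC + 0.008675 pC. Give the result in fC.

In fC:
  94.87 fC → 94.87
  76.88 fC → 76.88
  0.008675 pC = 0.008675 × 10³ fC = 8.675
Sum: 94.87 + 76.88 + 8.675 = 180.425

180.425 fC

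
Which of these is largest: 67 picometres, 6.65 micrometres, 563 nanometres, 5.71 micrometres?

6.65 micrometres

67 picometres = 0.000000000067 metres
6.65 micrometres = 0.00000665 metres
563 nanometres = 0.000000563 metres
5.71 micrometres = 0.00000571 metres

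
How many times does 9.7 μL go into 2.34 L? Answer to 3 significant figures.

241000

(2.34) / (9.7 × 10⁻⁶) = 0.2412 × 10⁶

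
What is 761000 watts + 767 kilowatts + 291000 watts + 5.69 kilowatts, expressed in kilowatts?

1824.69 kilowatts

In kilowatts:
  761000 watts = 761000e-3 kilowatts = 761
  767 kilowatts → 767
  291000 watts = 291000e-3 kilowatts = 291
  5.69 kilowatts → 5.69
Sum: 761 + 767 + 291 + 5.69 = 1824.69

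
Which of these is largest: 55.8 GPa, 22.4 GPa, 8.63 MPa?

55.8 GPa

55.8 GPa = 55800000000 Pa
22.4 GPa = 22400000000 Pa
8.63 MPa = 8630000 Pa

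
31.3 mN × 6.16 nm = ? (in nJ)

0.192808 nJ

31.3e-3 × 6.16e-9 = 192.808e-12 J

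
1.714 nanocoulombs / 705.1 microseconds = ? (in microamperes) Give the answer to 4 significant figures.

2.431 microamperes

(1.714 × 10⁻⁹) / (705.1 × 10⁻⁶) = 0.00243086 × 10⁻³ A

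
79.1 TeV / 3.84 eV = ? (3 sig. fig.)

(79.1e12) / (3.84) = 20.6e12

20600000000000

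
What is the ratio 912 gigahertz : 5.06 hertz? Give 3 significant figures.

180000000000

(912 × 10⁹) / (5.06) = 180.2 × 10⁹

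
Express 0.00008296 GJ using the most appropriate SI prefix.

82.96 kJ

= 82.96 × 10³ J; 10³ is kilo.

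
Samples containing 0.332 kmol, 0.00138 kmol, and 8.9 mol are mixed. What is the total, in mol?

342.28 mol

In mol:
  0.332 kmol = 0.332 × 10^3 mol = 332
  0.00138 kmol = 0.00138 × 10^3 mol = 1.38
  8.9 mol → 8.9
Sum: 332 + 1.38 + 8.9 = 342.28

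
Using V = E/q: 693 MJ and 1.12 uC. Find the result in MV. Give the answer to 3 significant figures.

619000000 MV

(693 × 10⁶) / (1.12 × 10⁻⁶) = 618.75 × 10¹² V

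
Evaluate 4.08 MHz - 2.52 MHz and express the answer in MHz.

1.56 MHz

In MHz:
  4.08 MHz → 4.08
  2.52 MHz → 2.52
Difference: 4.08 - 2.52 = 1.56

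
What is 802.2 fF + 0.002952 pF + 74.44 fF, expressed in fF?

In fF:
  802.2 fF → 802.2
  0.002952 pF = 0.002952e3 fF = 2.952
  74.44 fF → 74.44
Sum: 802.2 + 2.952 + 74.44 = 879.592

879.592 fF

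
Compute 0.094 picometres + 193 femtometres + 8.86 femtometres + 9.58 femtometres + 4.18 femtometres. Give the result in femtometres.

In femtometres:
  0.094 picometres = 0.094 × 10^3 femtometres = 94
  193 femtometres → 193
  8.86 femtometres → 8.86
  9.58 femtometres → 9.58
  4.18 femtometres → 4.18
Sum: 94 + 193 + 8.86 + 9.58 + 4.18 = 309.62

309.62 femtometres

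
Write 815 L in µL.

815000000 µL

(no prefix) = 10⁰, micro = 10⁻⁶; factor is 10⁶.
815 × 10⁶ = 815000000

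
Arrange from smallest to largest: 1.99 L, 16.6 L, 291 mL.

291 mL < 1.99 L < 16.6 L

1.99 L = 1.99 L
16.6 L = 16.6 L
291 mL = 0.291 L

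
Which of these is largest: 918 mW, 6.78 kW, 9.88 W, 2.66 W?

918 mW = 0.918 W
6.78 kW = 6780 W
9.88 W = 9.88 W
2.66 W = 2.66 W

6.78 kW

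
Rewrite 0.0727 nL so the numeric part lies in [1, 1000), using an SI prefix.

72.7 pL

= 72.7 × 10⁻¹² L; 10⁻¹² is pico.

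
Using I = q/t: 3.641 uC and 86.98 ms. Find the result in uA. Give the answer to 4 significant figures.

(3.641e-6) / (86.98e-3) = 0.0418602e-3 A

41.86 uA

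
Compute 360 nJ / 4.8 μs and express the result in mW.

(360e-9) / (4.8e-6) = 75e-3 W

75 mW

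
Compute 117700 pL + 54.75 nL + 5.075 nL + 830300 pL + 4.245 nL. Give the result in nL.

In nL:
  117700 pL = 117700e-3 nL = 117.7
  54.75 nL → 54.75
  5.075 nL → 5.075
  830300 pL = 830300e-3 nL = 830.3
  4.245 nL → 4.245
Sum: 117.7 + 54.75 + 5.075 + 830.3 + 4.245 = 1012.07

1012.07 nL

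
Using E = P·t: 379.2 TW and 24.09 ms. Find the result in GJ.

9134.928 GJ

379.2e12 × 24.09e-3 = 9134.928e9 J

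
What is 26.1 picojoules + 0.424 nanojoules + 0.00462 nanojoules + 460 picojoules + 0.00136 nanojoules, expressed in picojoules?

916.08 picojoules

In picojoules:
  26.1 picojoules → 26.1
  0.424 nanojoules = 0.424 × 10^3 picojoules = 424
  0.00462 nanojoules = 0.00462 × 10^3 picojoules = 4.62
  460 picojoules → 460
  0.00136 nanojoules = 0.00136 × 10^3 picojoules = 1.36
Sum: 26.1 + 424 + 4.62 + 460 + 1.36 = 916.08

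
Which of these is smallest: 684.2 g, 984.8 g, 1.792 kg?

684.2 g = 684.2 g
984.8 g = 984.8 g
1.792 kg = 1792 g

684.2 g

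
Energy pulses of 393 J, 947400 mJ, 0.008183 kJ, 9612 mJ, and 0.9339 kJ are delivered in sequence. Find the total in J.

In J:
  393 J → 393
  947400 mJ = 947400e-3 J = 947.4
  0.008183 kJ = 0.008183e3 J = 8.183
  9612 mJ = 9612e-3 J = 9.612
  0.9339 kJ = 0.9339e3 J = 933.9
Sum: 393 + 947.4 + 8.183 + 9.612 + 933.9 = 2292.095

2292.095 J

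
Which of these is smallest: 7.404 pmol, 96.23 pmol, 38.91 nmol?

7.404 pmol

7.404 pmol = 0.000000000007404 mol
96.23 pmol = 0.00000000009623 mol
38.91 nmol = 0.00000003891 mol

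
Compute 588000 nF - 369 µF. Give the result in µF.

In µF:
  588000 nF = 588000 × 10⁻³ µF = 588
  369 µF → 369
Difference: 588 - 369 = 219

219 µF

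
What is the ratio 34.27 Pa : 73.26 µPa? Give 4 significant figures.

(34.27) / (73.26e-6) = 0.46779e6

467800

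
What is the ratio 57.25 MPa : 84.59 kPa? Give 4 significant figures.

676.8

(57.25e6) / (84.59e3) = 0.67679e3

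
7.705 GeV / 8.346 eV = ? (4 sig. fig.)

(7.705 × 10^9) / (8.346) = 0.9232 × 10^9

923200000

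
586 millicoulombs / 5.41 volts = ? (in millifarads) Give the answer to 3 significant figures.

108 millifarads

(586 × 10^-3) / (5.41) = 108.32 × 10^-3 F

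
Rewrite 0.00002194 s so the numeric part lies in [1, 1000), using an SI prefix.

= 21.94e-6 s; 1e-6 is micro.

21.94 us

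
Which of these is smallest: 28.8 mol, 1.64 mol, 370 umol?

28.8 mol = 28.8 mol
1.64 mol = 1.64 mol
370 umol = 0.00037 mol

370 umol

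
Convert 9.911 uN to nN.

9911 nN

micro = 1e-6, nano = 1e-9; factor is 1e3.
9.911 × 1e3 = 9911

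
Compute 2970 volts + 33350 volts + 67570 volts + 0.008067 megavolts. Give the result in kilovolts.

111.957 kilovolts

In kilovolts:
  2970 volts = 2970 × 10⁻³ kilovolts = 2.97
  33350 volts = 33350 × 10⁻³ kilovolts = 33.35
  67570 volts = 67570 × 10⁻³ kilovolts = 67.57
  0.008067 megavolts = 0.008067 × 10³ kilovolts = 8.067
Sum: 2.97 + 33.35 + 67.57 + 8.067 = 111.957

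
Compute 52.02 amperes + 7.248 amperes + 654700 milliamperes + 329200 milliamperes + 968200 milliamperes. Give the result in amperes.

2011.368 amperes

In amperes:
  52.02 amperes → 52.02
  7.248 amperes → 7.248
  654700 milliamperes = 654700 × 10⁻³ amperes = 654.7
  329200 milliamperes = 329200 × 10⁻³ amperes = 329.2
  968200 milliamperes = 968200 × 10⁻³ amperes = 968.2
Sum: 52.02 + 7.248 + 654.7 + 329.2 + 968.2 = 2011.368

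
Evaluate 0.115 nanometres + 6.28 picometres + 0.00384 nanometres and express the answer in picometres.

125.12 picometres

In picometres:
  0.115 nanometres = 0.115e3 picometres = 115
  6.28 picometres → 6.28
  0.00384 nanometres = 0.00384e3 picometres = 3.84
Sum: 115 + 6.28 + 3.84 = 125.12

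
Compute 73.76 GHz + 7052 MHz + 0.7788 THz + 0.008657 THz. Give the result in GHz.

868.269 GHz

In GHz:
  73.76 GHz → 73.76
  7052 MHz = 7052 × 10⁻³ GHz = 7.052
  0.7788 THz = 0.7788 × 10³ GHz = 778.8
  0.008657 THz = 0.008657 × 10³ GHz = 8.657
Sum: 73.76 + 7.052 + 778.8 + 8.657 = 868.269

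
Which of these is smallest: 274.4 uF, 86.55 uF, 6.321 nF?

6.321 nF

274.4 uF = 0.0002744 F
86.55 uF = 0.00008655 F
6.321 nF = 0.000000006321 F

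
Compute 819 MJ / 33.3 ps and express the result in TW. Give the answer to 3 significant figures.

24600000 TW

(819e6) / (33.3e-12) = 24.595e18 W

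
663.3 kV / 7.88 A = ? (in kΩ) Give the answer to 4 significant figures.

84.18 kΩ

(663.3e3) / (7.88) = 84.1751e3 Ω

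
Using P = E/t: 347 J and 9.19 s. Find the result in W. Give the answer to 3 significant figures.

(347) / (9.19) = 37.758 W

37.8 W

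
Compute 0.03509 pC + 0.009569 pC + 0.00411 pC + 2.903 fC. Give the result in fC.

51.672 fC

In fC:
  0.03509 pC = 0.03509 × 10^3 fC = 35.09
  0.009569 pC = 0.009569 × 10^3 fC = 9.569
  0.00411 pC = 0.00411 × 10^3 fC = 4.11
  2.903 fC → 2.903
Sum: 35.09 + 9.569 + 4.11 + 2.903 = 51.672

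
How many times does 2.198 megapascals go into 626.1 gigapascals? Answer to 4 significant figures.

284800

(626.1e9) / (2.198e6) = 284.85e3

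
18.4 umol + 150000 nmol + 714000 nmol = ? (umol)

In umol:
  18.4 umol → 18.4
  150000 nmol = 150000 × 10^-3 umol = 150
  714000 nmol = 714000 × 10^-3 umol = 714
Sum: 18.4 + 150 + 714 = 882.4

882.4 umol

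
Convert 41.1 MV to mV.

41100000000 mV

mega = 1e6, milli = 1e-3; factor is 1e9.
41.1 × 1e9 = 41100000000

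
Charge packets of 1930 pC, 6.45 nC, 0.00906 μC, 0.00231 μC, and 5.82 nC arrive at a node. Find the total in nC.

25.57 nC

In nC:
  1930 pC = 1930 × 10⁻³ nC = 1.93
  6.45 nC → 6.45
  0.00906 μC = 0.00906 × 10³ nC = 9.06
  0.00231 μC = 0.00231 × 10³ nC = 2.31
  5.82 nC → 5.82
Sum: 1.93 + 6.45 + 9.06 + 2.31 + 5.82 = 25.57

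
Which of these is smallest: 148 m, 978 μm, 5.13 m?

978 μm

148 m = 148 m
978 μm = 0.000978 m
5.13 m = 5.13 m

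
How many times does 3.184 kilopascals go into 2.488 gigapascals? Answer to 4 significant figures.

781400

(2.488e9) / (3.184e3) = 0.78141e6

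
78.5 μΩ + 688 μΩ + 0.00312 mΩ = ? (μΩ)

769.62 μΩ

In μΩ:
  78.5 μΩ → 78.5
  688 μΩ → 688
  0.00312 mΩ = 0.00312e3 μΩ = 3.12
Sum: 78.5 + 688 + 3.12 = 769.62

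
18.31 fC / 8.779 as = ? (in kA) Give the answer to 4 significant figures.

2.086 kA

(18.31e-15) / (8.779e-18) = 2.08566e3 A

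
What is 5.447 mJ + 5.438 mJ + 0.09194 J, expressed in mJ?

In mJ:
  5.447 mJ → 5.447
  5.438 mJ → 5.438
  0.09194 J = 0.09194 × 10^3 mJ = 91.94
Sum: 5.447 + 5.438 + 91.94 = 102.825

102.825 mJ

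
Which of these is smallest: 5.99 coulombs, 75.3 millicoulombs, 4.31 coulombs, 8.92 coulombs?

5.99 coulombs = 5.99 coulombs
75.3 millicoulombs = 0.0753 coulombs
4.31 coulombs = 4.31 coulombs
8.92 coulombs = 8.92 coulombs

75.3 millicoulombs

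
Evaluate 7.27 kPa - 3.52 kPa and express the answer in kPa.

3.75 kPa

In kPa:
  7.27 kPa → 7.27
  3.52 kPa → 3.52
Difference: 7.27 - 3.52 = 3.75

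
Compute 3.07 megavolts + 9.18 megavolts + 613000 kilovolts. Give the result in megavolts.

In megavolts:
  3.07 megavolts → 3.07
  9.18 megavolts → 9.18
  613000 kilovolts = 613000 × 10^-3 megavolts = 613
Sum: 3.07 + 9.18 + 613 = 625.25

625.25 megavolts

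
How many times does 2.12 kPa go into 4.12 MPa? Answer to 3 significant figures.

1940

(4.12e6) / (2.12e3) = 1.943e3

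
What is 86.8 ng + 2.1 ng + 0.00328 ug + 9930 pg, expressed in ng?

102.11 ng

In ng:
  86.8 ng → 86.8
  2.1 ng → 2.1
  0.00328 ug = 0.00328e3 ng = 3.28
  9930 pg = 9930e-3 ng = 9.93
Sum: 86.8 + 2.1 + 3.28 + 9.93 = 102.11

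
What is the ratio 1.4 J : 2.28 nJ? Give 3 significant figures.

614000000

(1.4) / (2.28e-9) = 0.614e9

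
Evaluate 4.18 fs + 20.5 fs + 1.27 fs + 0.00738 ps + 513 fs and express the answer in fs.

In fs:
  4.18 fs → 4.18
  20.5 fs → 20.5
  1.27 fs → 1.27
  0.00738 ps = 0.00738 × 10³ fs = 7.38
  513 fs → 513
Sum: 4.18 + 20.5 + 1.27 + 7.38 + 513 = 546.33

546.33 fs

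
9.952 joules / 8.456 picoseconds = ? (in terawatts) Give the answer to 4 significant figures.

1.177 terawatts

(9.952) / (8.456e-12) = 1.17692e12 W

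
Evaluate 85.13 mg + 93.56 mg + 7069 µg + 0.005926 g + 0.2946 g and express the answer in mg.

486.285 mg

In mg:
  85.13 mg → 85.13
  93.56 mg → 93.56
  7069 µg = 7069e-3 mg = 7.069
  0.005926 g = 0.005926e3 mg = 5.926
  0.2946 g = 0.2946e3 mg = 294.6
Sum: 85.13 + 93.56 + 7.069 + 5.926 + 294.6 = 486.285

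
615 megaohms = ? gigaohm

mega = 1e6, giga = 1e9; factor is 1e-3.
615 × 1e-3 = 0.615

0.615 gigaohms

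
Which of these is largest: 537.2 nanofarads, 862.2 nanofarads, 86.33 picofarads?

862.2 nanofarads

537.2 nanofarads = 0.0000005372 farads
862.2 nanofarads = 0.0000008622 farads
86.33 picofarads = 0.00000000008633 farads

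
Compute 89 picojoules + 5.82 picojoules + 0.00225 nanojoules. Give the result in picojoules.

97.07 picojoules

In picojoules:
  89 picojoules → 89
  5.82 picojoules → 5.82
  0.00225 nanojoules = 0.00225 × 10^3 picojoules = 2.25
Sum: 89 + 5.82 + 2.25 = 97.07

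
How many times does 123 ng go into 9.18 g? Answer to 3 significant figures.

(9.18) / (123e-9) = 0.07463e9

74600000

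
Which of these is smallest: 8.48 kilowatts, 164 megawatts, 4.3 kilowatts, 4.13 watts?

8.48 kilowatts = 8480 watts
164 megawatts = 164000000 watts
4.3 kilowatts = 4300 watts
4.13 watts = 4.13 watts

4.13 watts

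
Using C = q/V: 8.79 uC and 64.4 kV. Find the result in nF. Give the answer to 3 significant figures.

0.136 nF

(8.79 × 10⁻⁶) / (64.4 × 10³) = 0.13649 × 10⁻⁹ F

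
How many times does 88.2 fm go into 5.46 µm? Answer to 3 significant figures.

(5.46e-6) / (88.2e-15) = 0.0619e9

61900000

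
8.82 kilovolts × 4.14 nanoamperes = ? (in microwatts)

36.5148 microwatts

8.82e3 × 4.14e-9 = 36.5148e-6 W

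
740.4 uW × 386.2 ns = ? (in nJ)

0.28594248 nJ

740.4 × 10⁻⁶ × 386.2 × 10⁻⁹ = 285942.48 × 10⁻¹⁵ J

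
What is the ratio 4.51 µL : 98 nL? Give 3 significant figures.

(4.51 × 10^-6) / (98 × 10^-9) = 0.04602 × 10^3

46.0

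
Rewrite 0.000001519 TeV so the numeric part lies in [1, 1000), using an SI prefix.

= 1.519 × 10^6 eV; 10^6 is mega.

1.519 MeV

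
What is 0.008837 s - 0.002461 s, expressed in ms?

6.376 ms

In ms:
  0.008837 s = 0.008837 × 10³ ms = 8.837
  0.002461 s = 0.002461 × 10³ ms = 2.461
Difference: 8.837 - 2.461 = 6.376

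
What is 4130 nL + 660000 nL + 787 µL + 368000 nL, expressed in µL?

In µL:
  4130 nL = 4130 × 10^-3 µL = 4.13
  660000 nL = 660000 × 10^-3 µL = 660
  787 µL → 787
  368000 nL = 368000 × 10^-3 µL = 368
Sum: 4.13 + 660 + 787 + 368 = 1819.13

1819.13 µL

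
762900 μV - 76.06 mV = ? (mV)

In mV:
  762900 μV = 762900 × 10^-3 mV = 762.9
  76.06 mV → 76.06
Difference: 762.9 - 76.06 = 686.84

686.84 mV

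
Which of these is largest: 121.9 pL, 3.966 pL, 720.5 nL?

121.9 pL = 0.0000000001219 L
3.966 pL = 0.000000000003966 L
720.5 nL = 0.0000007205 L

720.5 nL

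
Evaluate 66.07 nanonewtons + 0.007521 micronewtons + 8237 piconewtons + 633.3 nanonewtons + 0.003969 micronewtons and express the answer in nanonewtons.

719.097 nanonewtons

In nanonewtons:
  66.07 nanonewtons → 66.07
  0.007521 micronewtons = 0.007521e3 nanonewtons = 7.521
  8237 piconewtons = 8237e-3 nanonewtons = 8.237
  633.3 nanonewtons → 633.3
  0.003969 micronewtons = 0.003969e3 nanonewtons = 3.969
Sum: 66.07 + 7.521 + 8.237 + 633.3 + 3.969 = 719.097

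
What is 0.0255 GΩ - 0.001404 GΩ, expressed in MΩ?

In MΩ:
  0.0255 GΩ = 0.0255e3 MΩ = 25.5
  0.001404 GΩ = 0.001404e3 MΩ = 1.404
Difference: 25.5 - 1.404 = 24.096

24.096 MΩ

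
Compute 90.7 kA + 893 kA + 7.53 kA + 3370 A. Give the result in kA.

994.6 kA

In kA:
  90.7 kA → 90.7
  893 kA → 893
  7.53 kA → 7.53
  3370 A = 3370 × 10⁻³ kA = 3.37
Sum: 90.7 + 893 + 7.53 + 3.37 = 994.6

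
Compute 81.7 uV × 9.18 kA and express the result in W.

0.750006 W

81.7 × 10⁻⁶ × 9.18 × 10³ = 750.006 × 10⁻³ W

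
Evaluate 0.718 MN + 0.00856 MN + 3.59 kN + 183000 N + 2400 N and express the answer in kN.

915.55 kN

In kN:
  0.718 MN = 0.718 × 10^3 kN = 718
  0.00856 MN = 0.00856 × 10^3 kN = 8.56
  3.59 kN → 3.59
  183000 N = 183000 × 10^-3 kN = 183
  2400 N = 2400 × 10^-3 kN = 2.4
Sum: 718 + 8.56 + 3.59 + 183 + 2.4 = 915.55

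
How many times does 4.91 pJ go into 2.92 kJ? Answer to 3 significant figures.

(2.92 × 10^3) / (4.91 × 10^-12) = 0.5947 × 10^15

595000000000000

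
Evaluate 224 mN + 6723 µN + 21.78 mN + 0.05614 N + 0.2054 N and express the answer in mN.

In mN:
  224 mN → 224
  6723 µN = 6723e-3 mN = 6.723
  21.78 mN → 21.78
  0.05614 N = 0.05614e3 mN = 56.14
  0.2054 N = 0.2054e3 mN = 205.4
Sum: 224 + 6.723 + 21.78 + 56.14 + 205.4 = 514.043

514.043 mN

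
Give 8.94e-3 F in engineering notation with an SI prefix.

8.94 mF

= 8.94e-3 F; 1e-3 is milli.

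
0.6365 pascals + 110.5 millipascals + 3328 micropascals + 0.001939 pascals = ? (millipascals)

In millipascals:
  0.6365 pascals = 0.6365 × 10³ millipascals = 636.5
  110.5 millipascals → 110.5
  3328 micropascals = 3328 × 10⁻³ millipascals = 3.328
  0.001939 pascals = 0.001939 × 10³ millipascals = 1.939
Sum: 636.5 + 110.5 + 3.328 + 1.939 = 752.267

752.267 millipascals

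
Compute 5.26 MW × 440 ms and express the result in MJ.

5.26 × 10^6 × 440 × 10^-3 = 2314.4 × 10^3 J

2.3144 MJ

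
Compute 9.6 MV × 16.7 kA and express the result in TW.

0.16032 TW

9.6e6 × 16.7e3 = 160.32e9 W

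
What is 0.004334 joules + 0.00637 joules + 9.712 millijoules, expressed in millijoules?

20.416 millijoules

In millijoules:
  0.004334 joules = 0.004334e3 millijoules = 4.334
  0.00637 joules = 0.00637e3 millijoules = 6.37
  9.712 millijoules → 9.712
Sum: 4.334 + 6.37 + 9.712 = 20.416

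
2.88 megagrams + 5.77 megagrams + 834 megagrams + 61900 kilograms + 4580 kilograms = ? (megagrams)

909.13 megagrams

In megagrams:
  2.88 megagrams → 2.88
  5.77 megagrams → 5.77
  834 megagrams → 834
  61900 kilograms = 61900 × 10⁻³ megagrams = 61.9
  4580 kilograms = 4580 × 10⁻³ megagrams = 4.58
Sum: 2.88 + 5.77 + 834 + 61.9 + 4.58 = 909.13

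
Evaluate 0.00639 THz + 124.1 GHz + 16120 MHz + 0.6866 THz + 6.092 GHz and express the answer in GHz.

839.302 GHz

In GHz:
  0.00639 THz = 0.00639 × 10³ GHz = 6.39
  124.1 GHz → 124.1
  16120 MHz = 16120 × 10⁻³ GHz = 16.12
  0.6866 THz = 0.6866 × 10³ GHz = 686.6
  6.092 GHz → 6.092
Sum: 6.39 + 124.1 + 16.12 + 686.6 + 6.092 = 839.302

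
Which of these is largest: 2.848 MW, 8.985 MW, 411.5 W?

8.985 MW

2.848 MW = 2848000 W
8.985 MW = 8985000 W
411.5 W = 411.5 W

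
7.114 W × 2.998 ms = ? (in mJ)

7.114 × 2.998 × 10⁻³ = 21.327772 × 10⁻³ J

21.327772 mJ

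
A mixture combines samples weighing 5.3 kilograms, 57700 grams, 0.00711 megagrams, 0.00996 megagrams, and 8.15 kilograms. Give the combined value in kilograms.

88.22 kilograms

In kilograms:
  5.3 kilograms → 5.3
  57700 grams = 57700 × 10^-3 kilograms = 57.7
  0.00711 megagrams = 0.00711 × 10^3 kilograms = 7.11
  0.00996 megagrams = 0.00996 × 10^3 kilograms = 9.96
  8.15 kilograms → 8.15
Sum: 5.3 + 57.7 + 7.11 + 9.96 + 8.15 = 88.22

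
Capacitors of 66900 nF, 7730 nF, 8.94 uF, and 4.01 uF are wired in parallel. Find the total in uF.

In uF:
  66900 nF = 66900 × 10^-3 uF = 66.9
  7730 nF = 7730 × 10^-3 uF = 7.73
  8.94 uF → 8.94
  4.01 uF → 4.01
Sum: 66.9 + 7.73 + 8.94 + 4.01 = 87.58

87.58 uF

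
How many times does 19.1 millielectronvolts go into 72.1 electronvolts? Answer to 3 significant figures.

3770

(72.1) / (19.1 × 10^-3) = 3.775 × 10^3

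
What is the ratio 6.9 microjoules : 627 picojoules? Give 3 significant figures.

11000

(6.9 × 10⁻⁶) / (627 × 10⁻¹²) = 0.011 × 10⁶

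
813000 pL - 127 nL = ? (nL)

686 nL

In nL:
  813000 pL = 813000 × 10⁻³ nL = 813
  127 nL → 127
Difference: 813 - 127 = 686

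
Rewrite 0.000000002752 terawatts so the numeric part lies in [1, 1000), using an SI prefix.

= 2.752 × 10^3 watts; 10^3 is kilo.

2.752 kilowatts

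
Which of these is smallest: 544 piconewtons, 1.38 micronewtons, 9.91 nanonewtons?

544 piconewtons = 0.000000000544 newtons
1.38 micronewtons = 0.00000138 newtons
9.91 nanonewtons = 0.00000000991 newtons

544 piconewtons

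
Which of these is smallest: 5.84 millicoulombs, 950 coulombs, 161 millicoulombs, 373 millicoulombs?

5.84 millicoulombs = 0.00584 coulombs
950 coulombs = 950 coulombs
161 millicoulombs = 0.161 coulombs
373 millicoulombs = 0.373 coulombs

5.84 millicoulombs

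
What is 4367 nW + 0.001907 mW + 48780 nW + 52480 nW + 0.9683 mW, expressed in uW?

In uW:
  4367 nW = 4367 × 10⁻³ uW = 4.367
  0.001907 mW = 0.001907 × 10³ uW = 1.907
  48780 nW = 48780 × 10⁻³ uW = 48.78
  52480 nW = 52480 × 10⁻³ uW = 52.48
  0.9683 mW = 0.9683 × 10³ uW = 968.3
Sum: 4.367 + 1.907 + 48.78 + 52.48 + 968.3 = 1075.834

1075.834 uW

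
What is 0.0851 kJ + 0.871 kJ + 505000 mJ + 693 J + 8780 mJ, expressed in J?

2162.88 J

In J:
  0.0851 kJ = 0.0851 × 10^3 J = 85.1
  0.871 kJ = 0.871 × 10^3 J = 871
  505000 mJ = 505000 × 10^-3 J = 505
  693 J → 693
  8780 mJ = 8780 × 10^-3 J = 8.78
Sum: 85.1 + 871 + 505 + 693 + 8.78 = 2162.88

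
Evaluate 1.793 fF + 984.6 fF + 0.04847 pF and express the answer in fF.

1034.863 fF

In fF:
  1.793 fF → 1.793
  984.6 fF → 984.6
  0.04847 pF = 0.04847 × 10^3 fF = 48.47
Sum: 1.793 + 984.6 + 48.47 = 1034.863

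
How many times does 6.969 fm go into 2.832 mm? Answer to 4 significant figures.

406400000000

(2.832 × 10⁻³) / (6.969 × 10⁻¹⁵) = 0.40637 × 10¹²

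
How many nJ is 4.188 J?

4188000000 nJ

(no prefix) = 10^0, nano = 10^-9; factor is 10^9.
4.188 × 10^9 = 4188000000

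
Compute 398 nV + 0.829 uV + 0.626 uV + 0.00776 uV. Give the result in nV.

1860.76 nV

In nV:
  398 nV → 398
  0.829 uV = 0.829 × 10^3 nV = 829
  0.626 uV = 0.626 × 10^3 nV = 626
  0.00776 uV = 0.00776 × 10^3 nV = 7.76
Sum: 398 + 829 + 626 + 7.76 = 1860.76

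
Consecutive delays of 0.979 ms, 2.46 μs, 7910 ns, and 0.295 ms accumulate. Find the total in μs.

1284.37 μs

In μs:
  0.979 ms = 0.979e3 μs = 979
  2.46 μs → 2.46
  7910 ns = 7910e-3 μs = 7.91
  0.295 ms = 0.295e3 μs = 295
Sum: 979 + 2.46 + 7.91 + 295 = 1284.37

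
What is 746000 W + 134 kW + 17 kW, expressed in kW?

897 kW

In kW:
  746000 W = 746000 × 10^-3 kW = 746
  134 kW → 134
  17 kW → 17
Sum: 746 + 134 + 17 = 897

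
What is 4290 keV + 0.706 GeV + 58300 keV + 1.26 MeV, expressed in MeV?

In MeV:
  4290 keV = 4290 × 10^-3 MeV = 4.29
  0.706 GeV = 0.706 × 10^3 MeV = 706
  58300 keV = 58300 × 10^-3 MeV = 58.3
  1.26 MeV → 1.26
Sum: 4.29 + 706 + 58.3 + 1.26 = 769.85

769.85 MeV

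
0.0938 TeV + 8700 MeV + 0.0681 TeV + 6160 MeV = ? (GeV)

176.76 GeV

In GeV:
  0.0938 TeV = 0.0938e3 GeV = 93.8
  8700 MeV = 8700e-3 GeV = 8.7
  0.0681 TeV = 0.0681e3 GeV = 68.1
  6160 MeV = 6160e-3 GeV = 6.16
Sum: 93.8 + 8.7 + 68.1 + 6.16 = 176.76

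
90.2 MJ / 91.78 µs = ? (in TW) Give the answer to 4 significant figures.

0.9828 TW

(90.2 × 10^6) / (91.78 × 10^-6) = 0.982785 × 10^12 W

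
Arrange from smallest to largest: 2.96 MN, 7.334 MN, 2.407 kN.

2.407 kN < 2.96 MN < 7.334 MN

2.96 MN = 2960000 N
7.334 MN = 7334000 N
2.407 kN = 2407 N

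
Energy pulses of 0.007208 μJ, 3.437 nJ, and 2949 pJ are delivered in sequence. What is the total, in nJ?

In nJ:
  0.007208 μJ = 0.007208e3 nJ = 7.208
  3.437 nJ → 3.437
  2949 pJ = 2949e-3 nJ = 2.949
Sum: 7.208 + 3.437 + 2.949 = 13.594

13.594 nJ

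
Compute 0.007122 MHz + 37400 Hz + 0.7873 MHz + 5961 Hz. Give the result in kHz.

In kHz:
  0.007122 MHz = 0.007122 × 10^3 kHz = 7.122
  37400 Hz = 37400 × 10^-3 kHz = 37.4
  0.7873 MHz = 0.7873 × 10^3 kHz = 787.3
  5961 Hz = 5961 × 10^-3 kHz = 5.961
Sum: 7.122 + 37.4 + 787.3 + 5.961 = 837.783

837.783 kHz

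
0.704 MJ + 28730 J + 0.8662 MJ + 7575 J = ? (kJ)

In kJ:
  0.704 MJ = 0.704e3 kJ = 704
  28730 J = 28730e-3 kJ = 28.73
  0.8662 MJ = 0.8662e3 kJ = 866.2
  7575 J = 7575e-3 kJ = 7.575
Sum: 704 + 28.73 + 866.2 + 7.575 = 1606.505

1606.505 kJ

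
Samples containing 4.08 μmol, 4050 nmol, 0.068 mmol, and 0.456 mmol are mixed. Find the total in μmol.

532.13 μmol

In μmol:
  4.08 μmol → 4.08
  4050 nmol = 4050 × 10⁻³ μmol = 4.05
  0.068 mmol = 0.068 × 10³ μmol = 68
  0.456 mmol = 0.456 × 10³ μmol = 456
Sum: 4.08 + 4.05 + 68 + 456 = 532.13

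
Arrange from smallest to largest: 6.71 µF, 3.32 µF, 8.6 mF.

6.71 µF = 0.00000671 F
3.32 µF = 0.00000332 F
8.6 mF = 0.0086 F

3.32 µF < 6.71 µF < 8.6 mF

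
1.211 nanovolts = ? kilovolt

0.000000000001211 kilovolts

nano = 10^-9, kilo = 10^3; factor is 10^-12.
1.211 × 10^-12 = 0.000000000001211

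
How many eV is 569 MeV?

569000000 eV

mega = 10^6, (no prefix) = 10^0; factor is 10^6.
569 × 10^6 = 569000000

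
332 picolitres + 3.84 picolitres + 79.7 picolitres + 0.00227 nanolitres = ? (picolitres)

417.81 picolitres

In picolitres:
  332 picolitres → 332
  3.84 picolitres → 3.84
  79.7 picolitres → 79.7
  0.00227 nanolitres = 0.00227e3 picolitres = 2.27
Sum: 332 + 3.84 + 79.7 + 2.27 = 417.81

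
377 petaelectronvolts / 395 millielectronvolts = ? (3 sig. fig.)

(377e15) / (395e-3) = 0.9544e18

954000000000000000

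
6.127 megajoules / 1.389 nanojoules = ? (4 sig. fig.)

(6.127 × 10⁶) / (1.389 × 10⁻⁹) = 4.4111 × 10¹⁵

4411000000000000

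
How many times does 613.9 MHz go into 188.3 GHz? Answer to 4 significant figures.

306.7

(188.3e9) / (613.9e6) = 0.30673e3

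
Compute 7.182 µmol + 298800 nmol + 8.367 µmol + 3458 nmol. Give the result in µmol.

317.807 µmol

In µmol:
  7.182 µmol → 7.182
  298800 nmol = 298800 × 10⁻³ µmol = 298.8
  8.367 µmol → 8.367
  3458 nmol = 3458 × 10⁻³ µmol = 3.458
Sum: 7.182 + 298.8 + 8.367 + 3.458 = 317.807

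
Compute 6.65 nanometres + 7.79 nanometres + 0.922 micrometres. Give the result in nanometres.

936.44 nanometres

In nanometres:
  6.65 nanometres → 6.65
  7.79 nanometres → 7.79
  0.922 micrometres = 0.922e3 nanometres = 922
Sum: 6.65 + 7.79 + 922 = 936.44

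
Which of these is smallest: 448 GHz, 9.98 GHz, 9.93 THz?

9.98 GHz

448 GHz = 448000000000 Hz
9.98 GHz = 9980000000 Hz
9.93 THz = 9930000000000 Hz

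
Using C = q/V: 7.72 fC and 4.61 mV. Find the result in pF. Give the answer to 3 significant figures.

(7.72 × 10⁻¹⁵) / (4.61 × 10⁻³) = 1.6746 × 10⁻¹² F

1.67 pF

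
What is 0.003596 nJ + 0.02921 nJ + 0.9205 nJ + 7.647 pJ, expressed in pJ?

In pJ:
  0.003596 nJ = 0.003596 × 10^3 pJ = 3.596
  0.02921 nJ = 0.02921 × 10^3 pJ = 29.21
  0.9205 nJ = 0.9205 × 10^3 pJ = 920.5
  7.647 pJ → 7.647
Sum: 3.596 + 29.21 + 920.5 + 7.647 = 960.953

960.953 pJ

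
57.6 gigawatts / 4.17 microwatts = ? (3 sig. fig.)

13800000000000000

(57.6 × 10⁹) / (4.17 × 10⁻⁶) = 13.81 × 10¹⁵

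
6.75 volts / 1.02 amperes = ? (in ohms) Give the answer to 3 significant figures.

(6.75) / (1.02) = 6.6176 Ω

6.62 ohms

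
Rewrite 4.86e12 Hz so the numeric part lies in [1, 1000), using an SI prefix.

= 4.86e12 Hz; 1e12 is tera.

4.86 THz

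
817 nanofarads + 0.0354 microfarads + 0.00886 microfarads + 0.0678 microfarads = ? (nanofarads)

In nanofarads:
  817 nanofarads → 817
  0.0354 microfarads = 0.0354e3 nanofarads = 35.4
  0.00886 microfarads = 0.00886e3 nanofarads = 8.86
  0.0678 microfarads = 0.0678e3 nanofarads = 67.8
Sum: 817 + 35.4 + 8.86 + 67.8 = 929.06

929.06 nanofarads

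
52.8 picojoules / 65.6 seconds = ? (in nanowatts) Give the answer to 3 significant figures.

0.000805 nanowatts

(52.8 × 10⁻¹²) / (65.6) = 0.80488 × 10⁻¹² W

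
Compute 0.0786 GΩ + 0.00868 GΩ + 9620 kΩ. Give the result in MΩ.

In MΩ:
  0.0786 GΩ = 0.0786e3 MΩ = 78.6
  0.00868 GΩ = 0.00868e3 MΩ = 8.68
  9620 kΩ = 9620e-3 MΩ = 9.62
Sum: 78.6 + 8.68 + 9.62 = 96.9

96.9 MΩ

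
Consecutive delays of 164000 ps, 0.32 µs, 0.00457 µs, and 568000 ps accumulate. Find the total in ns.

In ns:
  164000 ps = 164000 × 10⁻³ ns = 164
  0.32 µs = 0.32 × 10³ ns = 320
  0.00457 µs = 0.00457 × 10³ ns = 4.57
  568000 ps = 568000 × 10⁻³ ns = 568
Sum: 164 + 320 + 4.57 + 568 = 1056.57

1056.57 ns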